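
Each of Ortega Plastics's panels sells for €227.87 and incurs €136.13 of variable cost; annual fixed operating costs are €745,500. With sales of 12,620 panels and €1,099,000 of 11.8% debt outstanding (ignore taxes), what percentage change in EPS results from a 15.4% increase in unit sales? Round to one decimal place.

Contribution at this volume is 12,620 × €91.74 = €1,157,758.80.
EBIT = €1,157,758.80 − €745,500 = €412,258.80.
Interest = €129,682.00, so EBIT − I = €282,576.80.
Degree of combined leverage = contribution ÷ (EBIT − I) = €1,157,758.80 ÷ €282,576.80 = 4.0971.
%ΔEPS = DCL × %ΔSales = 4.0971 × +15.4% = +63.1%.

+63.1%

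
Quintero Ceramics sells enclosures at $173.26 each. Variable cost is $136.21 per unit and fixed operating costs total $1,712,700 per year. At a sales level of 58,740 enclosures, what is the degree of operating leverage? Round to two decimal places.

4.69

Total contribution margin = 58,740 × $37.05 = $2,176,317.00.
Operating income = contribution − fixed costs = $2,176,317.00 − $1,712,700 = $463,617.00.
Degree of operating leverage = $2,176,317.00 / $463,617.00 = 4.6942.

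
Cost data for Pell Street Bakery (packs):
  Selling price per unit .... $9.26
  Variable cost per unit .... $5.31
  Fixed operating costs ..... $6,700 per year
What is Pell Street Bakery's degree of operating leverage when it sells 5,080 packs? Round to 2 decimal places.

1.50

At 5,080 units, contribution = 5,080 × $3.95 = $20,066.00.
EBIT = $20,066.00 − $6,700 = $13,366.00.
So DOL = total CM / EBIT = $20,066.00 / $13,366.00 = 1.5013.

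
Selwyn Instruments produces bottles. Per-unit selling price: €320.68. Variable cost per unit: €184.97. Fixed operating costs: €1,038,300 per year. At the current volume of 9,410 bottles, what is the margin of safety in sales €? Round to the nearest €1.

Each unit contributes €320.68 − €184.97 = €135.71. Break-even units = €1,038,300 ÷ €135.71 = 7,650.87; break-even revenue = 7,650.87 × €320.68 = €2,453,482.01.
Current sales = 9,410 × €320.68 = €3,017,598.80.
Margin of safety = €3,017,598.80 − €2,453,482.01 = €564,117.

€564,117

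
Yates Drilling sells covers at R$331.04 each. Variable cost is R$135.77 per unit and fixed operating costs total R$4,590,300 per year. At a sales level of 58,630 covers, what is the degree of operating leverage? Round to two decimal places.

Contribution at this volume is 58,630 × R$195.27 = R$11,448,680.10.
Subtracting fixed costs: EBIT = R$11,448,680.10 − R$4,590,300 = R$6,858,380.10.
Degree of operating leverage = R$11,448,680.10 / R$6,858,380.10 = 1.6693.

1.67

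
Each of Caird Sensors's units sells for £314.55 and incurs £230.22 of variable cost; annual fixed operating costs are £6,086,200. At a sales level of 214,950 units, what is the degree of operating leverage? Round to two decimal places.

At 214,950 units, contribution = 214,950 × £84.33 = £18,126,733.50.
Subtracting fixed costs: EBIT = £18,126,733.50 − £6,086,200 = £12,040,533.50.
Degree of operating leverage = £18,126,733.50 / £12,040,533.50 = 1.5055.

1.51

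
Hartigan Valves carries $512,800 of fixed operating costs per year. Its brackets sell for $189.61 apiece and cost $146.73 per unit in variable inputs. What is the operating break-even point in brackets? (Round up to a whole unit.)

11,959 brackets

Unit CM = price − variable cost = $189.61 − $146.73 = $42.88.
Units to break even: $512,800 ÷ $42.88 = 11,958.96, rounded up to 11,959.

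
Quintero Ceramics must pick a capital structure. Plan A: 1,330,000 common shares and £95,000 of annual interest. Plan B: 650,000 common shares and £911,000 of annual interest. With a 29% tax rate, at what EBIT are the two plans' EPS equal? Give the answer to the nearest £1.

£1,691,000

At indifference, (EBIT − 95,000)(1 − t)/1,330,000 = (EBIT − 911,000)(1 − t)/650,000.
The (1 − t) factor cancels: (EBIT − 95,000) × 650,000 = (EBIT − 911,000) × 1,330,000.
EBIT × (1,330,000 − 650,000) = 911,000 × 1,330,000 − 95,000 × 650,000 = 1,149,880,000,000, so EBIT = 1,149,880,000,000 ÷ 680,000 = 1,691,000.00.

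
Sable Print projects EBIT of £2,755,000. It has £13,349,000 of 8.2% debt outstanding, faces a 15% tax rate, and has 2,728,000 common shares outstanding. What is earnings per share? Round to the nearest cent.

£0.52

Pre-tax income = £2,755,000 − £1,094,618.00 = £1,660,382.00.
After tax at 15%: net income = £1,660,382.00 × 0.85 = £1,411,324.70.
Per share: £1,411,324.70 / 2,728,000 shares = £0.52.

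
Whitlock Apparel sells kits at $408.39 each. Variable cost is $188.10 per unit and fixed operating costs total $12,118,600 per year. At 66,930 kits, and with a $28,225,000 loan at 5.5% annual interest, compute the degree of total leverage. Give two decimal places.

13.74

Total contribution margin = 66,930 × $220.29 = $14,744,009.70.
Subtracting fixed costs: EBIT = $14,744,009.70 − $12,118,600 = $2,625,409.70. Interest = $1,552,375.00, so EBIT − I = $1,073,034.70.
Degree of total leverage = total CM / (EBIT − interest) = $14,744,009.70 / $1,073,034.70 = 13.7405.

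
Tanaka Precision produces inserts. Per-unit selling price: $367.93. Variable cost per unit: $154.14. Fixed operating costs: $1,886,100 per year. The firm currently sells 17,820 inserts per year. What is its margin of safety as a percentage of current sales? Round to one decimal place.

Contribution margin per unit = $367.93 − $154.14 = $213.79. Break-even units = $1,886,100 ÷ $213.79 = 8,822.21; break-even revenue = 8,822.21 × $367.93 = $3,245,955.25.
Current sales = 17,820 × $367.93 = $6,556,512.60.
Margin of safety = ($6,556,512.60 − $3,245,955.25) ÷ $6,556,512.60 = 50.5%.

50.5%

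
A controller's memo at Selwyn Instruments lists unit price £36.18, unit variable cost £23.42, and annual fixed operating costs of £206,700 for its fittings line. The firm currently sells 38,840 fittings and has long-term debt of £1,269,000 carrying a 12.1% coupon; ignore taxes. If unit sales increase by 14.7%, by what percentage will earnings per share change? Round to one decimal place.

+53.8%

Total contribution margin = 38,840 × £12.76 = £495,598.40.
EBIT = £495,598.40 − £206,700 = £288,898.40.
Interest = £153,549.00, so EBIT − I = £135,349.40.
DCL = total CM / (EBIT − I) = £495,598.40 / £135,349.40 = 3.6616.
EPS therefore changes by 3.6616 × (+14.7%) = +53.8%.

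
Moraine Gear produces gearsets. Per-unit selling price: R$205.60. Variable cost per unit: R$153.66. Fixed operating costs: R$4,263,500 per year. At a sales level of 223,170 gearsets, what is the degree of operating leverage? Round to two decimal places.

Total contribution margin = 223,170 × R$51.94 = R$11,591,449.80.
Subtracting fixed costs: EBIT = R$11,591,449.80 − R$4,263,500 = R$7,327,949.80.
So DOL = total CM / EBIT = R$11,591,449.80 / R$7,327,949.80 = 1.5818.

1.58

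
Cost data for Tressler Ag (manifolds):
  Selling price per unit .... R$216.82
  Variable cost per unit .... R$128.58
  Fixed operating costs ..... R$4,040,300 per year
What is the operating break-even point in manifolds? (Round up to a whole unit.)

45,788 manifolds

Each unit contributes R$216.82 − R$128.58 = R$88.24.
Break-even volume = fixed costs ÷ CM per unit = R$4,040,300 ÷ R$88.24 = 45,787.62, so 45,788 manifolds.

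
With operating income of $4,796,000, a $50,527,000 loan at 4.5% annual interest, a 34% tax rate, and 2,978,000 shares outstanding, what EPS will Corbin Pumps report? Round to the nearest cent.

$0.56

Pre-tax income = $4,796,000 − $2,273,715.00 = $2,522,285.00.
After tax at 34%: net income = $2,522,285.00 × 0.66 = $1,664,708.10.
Per share: $1,664,708.10 / 2,978,000 shares = $0.56.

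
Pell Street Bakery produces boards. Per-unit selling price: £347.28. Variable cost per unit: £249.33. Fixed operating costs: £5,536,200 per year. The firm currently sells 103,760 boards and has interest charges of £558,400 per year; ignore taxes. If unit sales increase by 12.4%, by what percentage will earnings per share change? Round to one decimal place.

+31.0%

At 103,760 units, contribution = 103,760 × £97.95 = £10,163,292.00.
EBIT = £10,163,292.00 − £5,536,200 = £4,627,092.00.
Interest = £558,400.00, so EBIT − I = £4,068,692.00.
Degree of combined leverage = contribution ÷ (EBIT − I) = £10,163,292.00 ÷ £4,068,692.00 = 2.4979.
%ΔEPS = DCL × %ΔSales = 2.4979 × +12.4% = +31.0%.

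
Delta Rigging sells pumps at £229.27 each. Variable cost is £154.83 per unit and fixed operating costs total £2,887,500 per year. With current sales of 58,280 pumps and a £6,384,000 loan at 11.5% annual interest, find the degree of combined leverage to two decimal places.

Contribution at this volume is 58,280 × £74.44 = £4,338,363.20.
Operating income = contribution − fixed costs = £4,338,363.20 − £2,887,500 = £1,450,863.20. Interest = £734,160.00, so EBIT − I = £716,703.20.
DCL = contribution ÷ (EBIT − I) = £4,338,363.20 ÷ £716,703.20 = 6.0532.

6.05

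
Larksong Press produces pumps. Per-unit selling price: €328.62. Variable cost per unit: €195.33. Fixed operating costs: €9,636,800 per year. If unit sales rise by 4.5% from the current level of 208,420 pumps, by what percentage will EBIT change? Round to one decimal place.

Contribution at this volume is 208,420 × €133.29 = €27,780,301.80.
EBIT = €27,780,301.80 − €9,636,800 = €18,143,501.80.
So DOL = total CM / EBIT = €27,780,301.80 / €18,143,501.80 = 1.5311.
%ΔEBIT = DOL × %ΔSales = 1.5311 × +4.5% = +6.9%.

+6.9%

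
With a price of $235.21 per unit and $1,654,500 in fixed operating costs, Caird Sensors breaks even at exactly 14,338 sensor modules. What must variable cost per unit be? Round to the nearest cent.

Contribution per unit must be FC / Q = $1,654,500 / 14,338 = $115.3927.
Variable cost per unit = $235.21 − $115.3927 = $119.82.

$119.82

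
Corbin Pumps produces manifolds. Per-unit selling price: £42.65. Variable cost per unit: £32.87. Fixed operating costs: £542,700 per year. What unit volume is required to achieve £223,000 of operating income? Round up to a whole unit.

Each unit contributes £42.65 − £32.87 = £9.78.
Units = (FC + target) / CM = (£542,700 + £223,000) / £9.78 = 78,292.43, so 78,293 manifolds.

78,293 manifolds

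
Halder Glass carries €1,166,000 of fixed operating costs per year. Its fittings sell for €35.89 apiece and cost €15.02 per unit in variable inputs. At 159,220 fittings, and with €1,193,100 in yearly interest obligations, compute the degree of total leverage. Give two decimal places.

Total contribution margin = 159,220 × €20.87 = €3,322,921.40.
Operating income = contribution − fixed costs = €3,322,921.40 − €1,166,000 = €2,156,921.40. Interest = €1,193,100.00, so EBIT − I = €963,821.40.
DCL = contribution ÷ (EBIT − I) = €3,322,921.40 ÷ €963,821.40 = 3.4477.

3.45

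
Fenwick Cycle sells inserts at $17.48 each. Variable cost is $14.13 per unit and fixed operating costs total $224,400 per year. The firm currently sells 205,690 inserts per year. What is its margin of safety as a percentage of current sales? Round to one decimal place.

Contribution margin per unit = $17.48 − $14.13 = $3.35. Break-even units = $224,400 ÷ $3.35 = 66,985.07; break-even revenue = 66,985.07 × $17.48 = $1,170,899.10.
Current sales = 205,690 × $17.48 = $3,595,461.20.
Margin of safety = ($3,595,461.20 − $1,170,899.10) ÷ $3,595,461.20 = 67.4%.

67.4%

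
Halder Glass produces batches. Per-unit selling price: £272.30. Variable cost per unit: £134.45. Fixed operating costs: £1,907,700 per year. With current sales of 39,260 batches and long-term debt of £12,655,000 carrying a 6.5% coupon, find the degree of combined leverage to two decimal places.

Total contribution margin = 39,260 × £137.85 = £5,411,991.00.
Subtracting fixed costs: EBIT = £5,411,991.00 − £1,907,700 = £3,504,291.00. Interest = £822,575.00.
DOL = £5,411,991.00 ÷ £3,504,291.00 = 1.5444; DFL = £3,504,291.00 ÷ £2,681,716.00 = 1.3067.
Combined leverage = 1.5444 × 1.3067 = 2.0181.

2.02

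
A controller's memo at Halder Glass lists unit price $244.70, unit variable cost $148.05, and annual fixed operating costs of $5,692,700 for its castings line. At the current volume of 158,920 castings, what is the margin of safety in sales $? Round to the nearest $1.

$24,474,856

Unit CM = price − variable cost = $244.70 − $148.05 = $96.65. Break-even units = $5,692,700 ÷ $96.65 = 58,900.16; break-even revenue = 58,900.16 × $244.70 = $14,412,867.98.
Actual sales revenue = 158,920 × $244.70 = $38,887,724.00.
Margin of safety = $38,887,724.00 − $14,412,867.98 = $24,474,856.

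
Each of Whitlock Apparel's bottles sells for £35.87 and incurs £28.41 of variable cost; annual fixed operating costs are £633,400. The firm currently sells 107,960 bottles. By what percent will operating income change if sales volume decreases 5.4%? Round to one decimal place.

Contribution at this volume is 107,960 × £7.46 = £805,381.60.
Subtracting fixed costs: EBIT = £805,381.60 − £633,400 = £171,981.60.
So DOL = total CM / EBIT = £805,381.60 / £171,981.60 = 4.6830.
Operating income changes by 4.6830 × -5.4% = -25.3%.

-25.3%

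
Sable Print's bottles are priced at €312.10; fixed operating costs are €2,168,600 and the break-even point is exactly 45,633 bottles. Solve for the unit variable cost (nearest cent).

€264.58

At break-even, FC = Q × (P − VC), so P − VC = €2,168,600 ÷ 45,633 = €47.5226.
Variable cost per unit = €312.10 − €47.5226 = €264.58.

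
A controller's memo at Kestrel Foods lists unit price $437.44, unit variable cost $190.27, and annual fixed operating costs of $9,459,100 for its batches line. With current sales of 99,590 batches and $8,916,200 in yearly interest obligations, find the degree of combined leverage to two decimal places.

Contribution at this volume is 99,590 × $247.17 = $24,615,660.30.
EBIT = $24,615,660.30 − $9,459,100 = $15,156,560.30. Interest = $8,916,200.00, so EBIT − I = $6,240,360.30.
DCL = contribution ÷ (EBIT − I) = $24,615,660.30 ÷ $6,240,360.30 = 3.9446.

3.94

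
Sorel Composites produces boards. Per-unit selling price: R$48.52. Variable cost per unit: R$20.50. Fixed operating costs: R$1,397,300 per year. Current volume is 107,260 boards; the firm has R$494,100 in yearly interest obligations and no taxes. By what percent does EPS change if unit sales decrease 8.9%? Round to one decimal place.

-24.0%

Contribution at this volume is 107,260 × R$28.02 = R$3,005,425.20.
Operating income = contribution − fixed costs = R$3,005,425.20 − R$1,397,300 = R$1,608,125.20.
After interest of R$494,100.00, pre-tax earnings = R$1,114,025.20.
DCL = total CM / (EBIT − I) = R$3,005,425.20 / R$1,114,025.20 = 2.6978.
EPS therefore changes by 2.6978 × (-8.9%) = -24.0%.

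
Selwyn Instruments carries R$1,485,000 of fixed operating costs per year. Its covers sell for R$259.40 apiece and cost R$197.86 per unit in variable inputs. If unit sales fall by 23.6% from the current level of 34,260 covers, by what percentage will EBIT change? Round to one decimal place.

-79.8%

Total contribution margin = 34,260 × R$61.54 = R$2,108,360.40.
Subtracting fixed costs: EBIT = R$2,108,360.40 − R$1,485,000 = R$623,360.40.
DOL = contribution ÷ EBIT = R$2,108,360.40 ÷ R$623,360.40 = 3.3822.
Operating income changes by 3.3822 × -23.6% = -79.8%.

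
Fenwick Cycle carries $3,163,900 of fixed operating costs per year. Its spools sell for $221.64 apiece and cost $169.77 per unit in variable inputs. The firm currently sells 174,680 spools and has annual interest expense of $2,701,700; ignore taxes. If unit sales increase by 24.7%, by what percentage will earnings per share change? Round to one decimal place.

At 174,680 units, contribution = 174,680 × $51.87 = $9,060,651.60.
Subtracting fixed costs: EBIT = $9,060,651.60 − $3,163,900 = $5,896,751.60.
After interest of $2,701,700.00, pre-tax earnings = $3,195,051.60.
DCL = total CM / (EBIT − I) = $9,060,651.60 / $3,195,051.60 = 2.8358.
%ΔEPS = DCL × %ΔSales = 2.8358 × +24.7% = +70.0%.

+70.0%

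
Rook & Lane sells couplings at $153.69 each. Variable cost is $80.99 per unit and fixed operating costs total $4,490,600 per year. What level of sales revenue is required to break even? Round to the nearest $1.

CM per unit = $153.69 − $80.99 = $72.70; CM ratio = $72.70 / $153.69 = 0.4730.
Break-even revenue = fixed costs × price ÷ CM = $4,490,600 × $153.69 ÷ $72.70 = $9,493,264.

$9,493,264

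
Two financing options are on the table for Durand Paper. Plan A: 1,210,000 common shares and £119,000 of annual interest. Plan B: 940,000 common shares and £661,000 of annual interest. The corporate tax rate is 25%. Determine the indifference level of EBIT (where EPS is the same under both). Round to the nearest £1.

Set EPS_A = EPS_B: (EBIT − £119,000)(1 − 0.25) ÷ 1,210,000 = (EBIT − £661,000)(1 − 0.25) ÷ 940,000.
Cancelling (1 − t) and cross-multiplying: 940,000·(EBIT − 119,000) = 1,210,000·(EBIT − 661,000).
EBIT × (1,210,000 − 940,000) = 661,000 × 1,210,000 − 119,000 × 940,000 = 687,950,000,000, so EBIT = 687,950,000,000 ÷ 270,000 = 2,547,962.96.

£2,547,963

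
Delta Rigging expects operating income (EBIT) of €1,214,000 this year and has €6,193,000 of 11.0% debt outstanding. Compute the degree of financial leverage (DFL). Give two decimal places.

Annual interest charges come to €681,230.00.
DFL = EBIT ÷ (EBIT − I) = €1,214,000 ÷ (€1,214,000 − €681,230.00) = €1,214,000 ÷ €532,770.00 = 2.2787.

2.28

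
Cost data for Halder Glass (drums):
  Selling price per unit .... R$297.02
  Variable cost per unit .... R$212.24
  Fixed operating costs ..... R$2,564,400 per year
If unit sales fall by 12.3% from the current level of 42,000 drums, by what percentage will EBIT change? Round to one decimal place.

At 42,000 units, contribution = 42,000 × R$84.78 = R$3,560,760.00.
EBIT = R$3,560,760.00 − R$2,564,400 = R$996,360.00.
Degree of operating leverage = R$3,560,760.00 / R$996,360.00 = 3.5738.
%ΔEBIT = DOL × %ΔSales = 3.5738 × -12.3% = -44.0%.

-44.0%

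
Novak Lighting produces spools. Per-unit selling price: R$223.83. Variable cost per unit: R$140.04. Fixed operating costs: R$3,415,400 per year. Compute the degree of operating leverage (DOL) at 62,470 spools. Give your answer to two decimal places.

At 62,470 units, contribution = 62,470 × R$83.79 = R$5,234,361.30.
EBIT = R$5,234,361.30 − R$3,415,400 = R$1,818,961.30.
So DOL = total CM / EBIT = R$5,234,361.30 / R$1,818,961.30 = 2.8777.

2.88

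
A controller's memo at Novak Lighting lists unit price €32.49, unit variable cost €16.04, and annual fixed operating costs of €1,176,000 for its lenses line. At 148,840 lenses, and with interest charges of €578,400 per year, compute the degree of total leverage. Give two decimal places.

3.53

Total contribution margin = 148,840 × €16.45 = €2,448,418.00.
EBIT = €2,448,418.00 − €1,176,000 = €1,272,418.00. Interest = €578,400.00.
DOL = €2,448,418.00 ÷ €1,272,418.00 = 1.9242; DFL = €1,272,418.00 ÷ €694,018.00 = 1.8334.
Combined leverage = 1.9242 × 1.8334 = 3.5278.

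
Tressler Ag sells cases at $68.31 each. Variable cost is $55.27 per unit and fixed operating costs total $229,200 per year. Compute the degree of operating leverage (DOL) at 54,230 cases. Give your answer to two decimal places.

Contribution at this volume is 54,230 × $13.04 = $707,159.20.
Operating income = contribution − fixed costs = $707,159.20 − $229,200 = $477,959.20.
Degree of operating leverage = $707,159.20 / $477,959.20 = 1.4795.

1.48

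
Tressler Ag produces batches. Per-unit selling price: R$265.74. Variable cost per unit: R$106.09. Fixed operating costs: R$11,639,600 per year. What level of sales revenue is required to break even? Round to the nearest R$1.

Contribution margin per unit = R$265.74 − R$106.09 = R$159.65, a CM ratio of R$159.65 ÷ R$265.74 = 0.6008.
Break-even revenue = fixed costs × price ÷ CM = R$11,639,600 × R$265.74 ÷ R$159.65 = R$19,374,302.

R$19,374,302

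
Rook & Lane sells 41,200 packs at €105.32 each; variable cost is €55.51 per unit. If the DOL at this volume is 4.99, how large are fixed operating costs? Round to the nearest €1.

€1,640,915

At 41,200 units, contribution = 41,200 × €49.81 = €2,052,172.00.
DOL = contribution / EBIT, so EBIT = €2,052,172.00 / 4.99 = €411,256.91.
And FC = contribution − EBIT = €2,052,172.00 − €411,256.91 = €1,640,915.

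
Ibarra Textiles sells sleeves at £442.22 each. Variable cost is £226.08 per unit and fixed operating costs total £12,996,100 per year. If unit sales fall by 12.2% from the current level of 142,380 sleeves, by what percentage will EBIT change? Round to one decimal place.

-21.1%

Contribution at this volume is 142,380 × £216.14 = £30,774,013.20.
EBIT = £30,774,013.20 − £12,996,100 = £17,777,913.20.
So DOL = total CM / EBIT = £30,774,013.20 / £17,777,913.20 = 1.7310.
%ΔEBIT = DOL × %ΔSales = 1.7310 × -12.2% = -21.1%.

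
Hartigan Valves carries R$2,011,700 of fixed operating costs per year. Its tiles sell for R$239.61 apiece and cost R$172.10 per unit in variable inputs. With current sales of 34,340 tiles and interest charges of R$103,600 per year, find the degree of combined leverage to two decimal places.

11.42

Total contribution margin = 34,340 × R$67.51 = R$2,318,293.40.
EBIT = R$2,318,293.40 − R$2,011,700 = R$306,593.40. Interest = R$103,600.00, so EBIT − I = R$202,993.40.
DCL = contribution ÷ (EBIT − I) = R$2,318,293.40 ÷ R$202,993.40 = 11.4205.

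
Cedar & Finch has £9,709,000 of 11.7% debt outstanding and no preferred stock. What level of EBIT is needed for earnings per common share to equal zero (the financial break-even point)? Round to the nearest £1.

Annual interest = 11.7% × £9,709,000 = £1,135,953.00.
Without preferred stock the financial break-even is simply EBIT = interest = £1,135,953.00.

£1,135,953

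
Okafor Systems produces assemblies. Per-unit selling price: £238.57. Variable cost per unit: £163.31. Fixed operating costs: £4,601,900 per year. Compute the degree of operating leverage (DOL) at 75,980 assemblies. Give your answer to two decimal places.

5.12

Contribution at this volume is 75,980 × £75.26 = £5,718,254.80.
Operating income = contribution − fixed costs = £5,718,254.80 − £4,601,900 = £1,116,354.80.
So DOL = total CM / EBIT = £5,718,254.80 / £1,116,354.80 = 5.1223.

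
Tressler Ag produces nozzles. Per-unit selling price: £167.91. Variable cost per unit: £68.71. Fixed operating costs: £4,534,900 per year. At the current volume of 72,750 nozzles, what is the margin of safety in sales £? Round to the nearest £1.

£4,539,494

Contribution margin per unit = £167.91 − £68.71 = £99.20. Break-even units = £4,534,900 ÷ £99.20 = 45,714.72; break-even revenue = 45,714.72 × £167.91 = £7,675,958.26.
Actual sales revenue = 72,750 × £167.91 = £12,215,452.50.
Margin of safety = £12,215,452.50 − £7,675,958.26 = £4,539,494.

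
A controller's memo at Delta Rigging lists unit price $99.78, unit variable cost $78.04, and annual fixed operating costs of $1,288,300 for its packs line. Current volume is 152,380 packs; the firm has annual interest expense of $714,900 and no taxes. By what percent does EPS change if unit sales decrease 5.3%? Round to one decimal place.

Total contribution margin = 152,380 × $21.74 = $3,312,741.20.
Subtracting fixed costs: EBIT = $3,312,741.20 − $1,288,300 = $2,024,441.20.
Interest = $714,900.00, so EBIT − I = $1,309,541.20.
Degree of combined leverage = contribution ÷ (EBIT − I) = $3,312,741.20 ÷ $1,309,541.20 = 2.5297.
EPS therefore changes by 2.5297 × (-5.3%) = -13.4%.

-13.4%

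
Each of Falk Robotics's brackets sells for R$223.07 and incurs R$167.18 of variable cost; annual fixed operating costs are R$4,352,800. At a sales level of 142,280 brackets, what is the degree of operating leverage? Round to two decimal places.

2.21

Contribution at this volume is 142,280 × R$55.89 = R$7,952,029.20.
Subtracting fixed costs: EBIT = R$7,952,029.20 − R$4,352,800 = R$3,599,229.20.
Degree of operating leverage = R$7,952,029.20 / R$3,599,229.20 = 2.2094.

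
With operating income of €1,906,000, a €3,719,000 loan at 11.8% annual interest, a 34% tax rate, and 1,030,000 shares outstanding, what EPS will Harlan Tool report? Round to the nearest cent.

€0.94

Interest = €438,842.00, so EBT = €1,906,000 − €438,842.00 = €1,467,158.00.
Net income = €1,467,158.00 × (1 − 0.34) = €968,324.28.
Per share: €968,324.28 / 1,030,000 shares = €0.94.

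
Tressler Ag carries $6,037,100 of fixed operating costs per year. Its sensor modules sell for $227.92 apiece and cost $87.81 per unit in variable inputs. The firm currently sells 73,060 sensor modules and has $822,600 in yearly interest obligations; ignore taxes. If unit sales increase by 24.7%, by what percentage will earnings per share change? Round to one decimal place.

At 73,060 units, contribution = 73,060 × $140.11 = $10,236,436.60.
Subtracting fixed costs: EBIT = $10,236,436.60 − $6,037,100 = $4,199,336.60.
Interest = $822,600.00, so EBIT − I = $3,376,736.60.
DCL = total CM / (EBIT − I) = $10,236,436.60 / $3,376,736.60 = 3.0315.
%ΔEPS = DCL × %ΔSales = 3.0315 × +24.7% = +74.9%.

+74.9%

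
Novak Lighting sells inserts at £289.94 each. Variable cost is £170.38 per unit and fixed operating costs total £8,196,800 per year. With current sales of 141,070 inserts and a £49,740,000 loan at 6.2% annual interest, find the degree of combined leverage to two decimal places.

3.02

Contribution at this volume is 141,070 × £119.56 = £16,866,329.20.
Operating income = contribution − fixed costs = £16,866,329.20 − £8,196,800 = £8,669,529.20. Interest = £3,083,880.00.
DOL = £16,866,329.20 ÷ £8,669,529.20 = 1.9455; DFL = £8,669,529.20 ÷ £5,585,649.20 = 1.5521.
DCL = DOL × DFL = 1.9455 × 1.5521 = 3.0196.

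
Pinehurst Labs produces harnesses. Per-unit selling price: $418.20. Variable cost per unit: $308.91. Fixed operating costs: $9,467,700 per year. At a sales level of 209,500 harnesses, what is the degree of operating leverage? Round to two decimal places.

1.71

Contribution at this volume is 209,500 × $109.29 = $22,896,255.00.
EBIT = $22,896,255.00 − $9,467,700 = $13,428,555.00.
Degree of operating leverage = $22,896,255.00 / $13,428,555.00 = 1.7050.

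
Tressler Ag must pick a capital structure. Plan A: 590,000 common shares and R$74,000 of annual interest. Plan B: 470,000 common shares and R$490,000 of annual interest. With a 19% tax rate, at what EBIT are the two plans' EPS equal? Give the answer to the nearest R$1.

At indifference, (EBIT − 74,000)(1 − t)/590,000 = (EBIT − 490,000)(1 − t)/470,000.
Cancelling (1 − t) and cross-multiplying: 470,000·(EBIT − 74,000) = 590,000·(EBIT − 490,000).
Solving, EBIT = (490,000·590,000 − 74,000·470,000) / (590,000 − 470,000) = 254,320,000,000 / 120,000 = 2,119,333.33.

R$2,119,333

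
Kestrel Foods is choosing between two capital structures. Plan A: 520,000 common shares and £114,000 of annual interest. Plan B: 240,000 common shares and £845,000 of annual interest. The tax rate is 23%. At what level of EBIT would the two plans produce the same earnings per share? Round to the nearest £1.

£1,471,571

At indifference, (EBIT − 114,000)(1 − t)/520,000 = (EBIT − 845,000)(1 − t)/240,000.
Cancelling (1 − t) and cross-multiplying: 240,000·(EBIT − 114,000) = 520,000·(EBIT − 845,000).
Solving, EBIT = (845,000·520,000 − 114,000·240,000) / (520,000 − 240,000) = 412,040,000,000 / 280,000 = 1,471,571.43.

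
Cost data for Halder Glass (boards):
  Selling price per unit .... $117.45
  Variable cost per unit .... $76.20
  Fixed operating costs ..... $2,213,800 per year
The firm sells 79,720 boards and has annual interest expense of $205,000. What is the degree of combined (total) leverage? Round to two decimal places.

Contribution at this volume is 79,720 × $41.25 = $3,288,450.00.
Operating income = contribution − fixed costs = $3,288,450.00 − $2,213,800 = $1,074,650.00. Interest = $205,000.00.
DOL = $3,288,450.00 ÷ $1,074,650.00 = 3.0600; DFL = $1,074,650.00 ÷ $869,650.00 = 1.2357.
Combined leverage = 3.0600 × 1.2357 = 3.7812.

3.78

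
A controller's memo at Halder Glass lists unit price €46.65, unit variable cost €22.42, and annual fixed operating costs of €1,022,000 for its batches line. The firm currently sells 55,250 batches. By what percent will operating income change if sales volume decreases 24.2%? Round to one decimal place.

-102.3%

Total contribution margin = 55,250 × €24.23 = €1,338,707.50.
Operating income = contribution − fixed costs = €1,338,707.50 − €1,022,000 = €316,707.50.
So DOL = total CM / EBIT = €1,338,707.50 / €316,707.50 = 4.2270.
Operating income changes by 4.2270 × -24.2% = -102.3%.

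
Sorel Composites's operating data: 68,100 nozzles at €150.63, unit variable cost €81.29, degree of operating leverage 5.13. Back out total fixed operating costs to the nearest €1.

€3,801,576

Contribution at this volume is 68,100 × €69.34 = €4,722,054.00.
Since DOL = CM ÷ EBIT, EBIT = €4,722,054.00 ÷ 5.13 = €920,478.36.
And FC = contribution − EBIT = €4,722,054.00 − €920,478.36 = €3,801,576.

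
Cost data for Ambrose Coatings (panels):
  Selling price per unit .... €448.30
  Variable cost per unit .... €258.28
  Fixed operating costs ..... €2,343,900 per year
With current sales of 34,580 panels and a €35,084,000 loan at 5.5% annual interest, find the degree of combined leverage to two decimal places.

2.86

Total contribution margin = 34,580 × €190.02 = €6,570,891.60.
Subtracting fixed costs: EBIT = €6,570,891.60 − €2,343,900 = €4,226,991.60. Interest = €1,929,620.00, so EBIT − I = €2,297,371.60.
Degree of total leverage = total CM / (EBIT − interest) = €6,570,891.60 / €2,297,371.60 = 2.8602.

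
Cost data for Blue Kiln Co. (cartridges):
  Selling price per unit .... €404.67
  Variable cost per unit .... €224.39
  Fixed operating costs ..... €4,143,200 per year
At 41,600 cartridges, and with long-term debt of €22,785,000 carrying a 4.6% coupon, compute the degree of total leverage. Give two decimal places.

3.25

Total contribution margin = 41,600 × €180.28 = €7,499,648.00.
EBIT = €7,499,648.00 − €4,143,200 = €3,356,448.00. Interest = €1,048,110.00.
DOL = €7,499,648.00 ÷ €3,356,448.00 = 2.2344; DFL = €3,356,448.00 ÷ €2,308,338.00 = 1.4541.
Combined leverage = 2.2344 × 1.4541 = 3.2490.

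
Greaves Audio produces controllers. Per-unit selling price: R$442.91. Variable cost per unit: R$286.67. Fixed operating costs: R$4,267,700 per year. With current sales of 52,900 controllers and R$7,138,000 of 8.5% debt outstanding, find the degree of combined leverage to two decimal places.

Contribution at this volume is 52,900 × R$156.24 = R$8,265,096.00.
Operating income = contribution − fixed costs = R$8,265,096.00 − R$4,267,700 = R$3,997,396.00. Interest = R$606,730.00.
DOL = R$8,265,096.00 ÷ R$3,997,396.00 = 2.0676; DFL = R$3,997,396.00 ÷ R$3,390,666.00 = 1.1789.
DCL = DOL × DFL = 2.0676 × 1.1789 = 2.4375.

2.44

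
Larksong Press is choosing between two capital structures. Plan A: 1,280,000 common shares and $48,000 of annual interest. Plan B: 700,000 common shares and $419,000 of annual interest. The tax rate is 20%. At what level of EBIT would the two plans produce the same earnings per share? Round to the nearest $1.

Set EPS_A = EPS_B: (EBIT − $48,000)(1 − 0.20) ÷ 1,280,000 = (EBIT − $419,000)(1 − 0.20) ÷ 700,000.
The (1 − t) factor cancels: (EBIT − 48,000) × 700,000 = (EBIT − 419,000) × 1,280,000.
Solving, EBIT = (419,000·1,280,000 − 48,000·700,000) / (1,280,000 − 700,000) = 502,720,000,000 / 580,000 = 866,758.62.

$866,759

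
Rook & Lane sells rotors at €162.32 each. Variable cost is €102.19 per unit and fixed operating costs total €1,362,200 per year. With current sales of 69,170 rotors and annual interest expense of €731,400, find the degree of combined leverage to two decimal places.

2.01

Total contribution margin = 69,170 × €60.13 = €4,159,192.10.
Subtracting fixed costs: EBIT = €4,159,192.10 − €1,362,200 = €2,796,992.10. Interest = €731,400.00.
DOL = €4,159,192.10 ÷ €2,796,992.10 = 1.4870; DFL = €2,796,992.10 ÷ €2,065,592.10 = 1.3541.
DCL = DOL × DFL = 1.4870 × 1.3541 = 2.0135.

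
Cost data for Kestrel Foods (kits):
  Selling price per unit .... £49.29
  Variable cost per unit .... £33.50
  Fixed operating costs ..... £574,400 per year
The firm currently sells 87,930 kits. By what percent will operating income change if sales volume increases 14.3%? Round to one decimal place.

+24.4%

Contribution at this volume is 87,930 × £15.79 = £1,388,414.70.
EBIT = £1,388,414.70 − £574,400 = £814,014.70.
DOL = contribution ÷ EBIT = £1,388,414.70 ÷ £814,014.70 = 1.7056.
Operating income changes by 1.7056 × +14.3% = +24.4%.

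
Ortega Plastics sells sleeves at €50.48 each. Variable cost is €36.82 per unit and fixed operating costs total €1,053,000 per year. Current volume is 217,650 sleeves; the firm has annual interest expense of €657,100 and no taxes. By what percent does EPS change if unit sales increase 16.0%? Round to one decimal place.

Total contribution margin = 217,650 × €13.66 = €2,973,099.00.
EBIT = €2,973,099.00 − €1,053,000 = €1,920,099.00.
Interest = €657,100.00, so EBIT − I = €1,262,999.00.
Degree of combined leverage = contribution ÷ (EBIT − I) = €2,973,099.00 ÷ €1,262,999.00 = 2.3540.
EPS therefore changes by 2.3540 × (+16.0%) = +37.7%.

+37.7%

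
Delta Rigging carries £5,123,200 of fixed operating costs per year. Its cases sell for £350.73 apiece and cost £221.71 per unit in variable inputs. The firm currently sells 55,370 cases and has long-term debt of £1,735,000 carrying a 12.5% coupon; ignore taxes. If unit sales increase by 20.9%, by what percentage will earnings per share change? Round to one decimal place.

Total contribution margin = 55,370 × £129.02 = £7,143,837.40.
Operating income = contribution − fixed costs = £7,143,837.40 − £5,123,200 = £2,020,637.40.
After interest of £216,875.00, pre-tax earnings = £1,803,762.40.
Degree of combined leverage = contribution ÷ (EBIT − I) = £7,143,837.40 ÷ £1,803,762.40 = 3.9605.
%ΔEPS = DCL × %ΔSales = 3.9605 × +20.9% = +82.8%.

+82.8%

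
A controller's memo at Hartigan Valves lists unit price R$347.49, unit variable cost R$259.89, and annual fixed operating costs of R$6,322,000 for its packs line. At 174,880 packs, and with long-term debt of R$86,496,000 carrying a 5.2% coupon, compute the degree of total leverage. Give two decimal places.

Total contribution margin = 174,880 × R$87.60 = R$15,319,488.00.
Operating income = contribution − fixed costs = R$15,319,488.00 − R$6,322,000 = R$8,997,488.00. Interest = R$4,497,792.00, so EBIT − I = R$4,499,696.00.
DCL = contribution ÷ (EBIT − I) = R$15,319,488.00 ÷ R$4,499,696.00 = 3.4046.

3.40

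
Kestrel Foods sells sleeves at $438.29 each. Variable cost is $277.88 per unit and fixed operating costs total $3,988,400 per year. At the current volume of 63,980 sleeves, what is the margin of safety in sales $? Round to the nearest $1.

Unit CM = price − variable cost = $438.29 − $277.88 = $160.41. Break-even units = $3,988,400 ÷ $160.41 = 24,863.79; break-even revenue = 24,863.79 × $438.29 = $10,897,549.01.
Actual sales revenue = 63,980 × $438.29 = $28,041,794.20.
Margin of safety = $28,041,794.20 − $10,897,549.01 = $17,144,245.

$17,144,245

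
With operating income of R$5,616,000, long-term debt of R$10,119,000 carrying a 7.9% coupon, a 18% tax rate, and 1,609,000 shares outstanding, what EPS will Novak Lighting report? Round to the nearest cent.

Pre-tax income = R$5,616,000 − R$799,401.00 = R$4,816,599.00.
After tax at 18%: net income = R$4,816,599.00 × 0.82 = R$3,949,611.18.
Per share: R$3,949,611.18 / 1,609,000 shares = R$2.45.

R$2.45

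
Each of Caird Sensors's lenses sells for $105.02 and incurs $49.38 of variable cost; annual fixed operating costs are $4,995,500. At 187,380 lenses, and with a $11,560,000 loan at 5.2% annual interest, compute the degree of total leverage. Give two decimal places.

2.16

Total contribution margin = 187,380 × $55.64 = $10,425,823.20.
Operating income = contribution − fixed costs = $10,425,823.20 − $4,995,500 = $5,430,323.20. Interest = $601,120.00.
DOL = $10,425,823.20 ÷ $5,430,323.20 = 1.9199; DFL = $5,430,323.20 ÷ $4,829,203.20 = 1.1245.
Combined leverage = 1.9199 × 1.1245 = 2.1589.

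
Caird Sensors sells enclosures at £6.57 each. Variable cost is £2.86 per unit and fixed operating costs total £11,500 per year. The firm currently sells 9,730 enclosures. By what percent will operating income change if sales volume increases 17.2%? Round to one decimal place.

+25.2%

Contribution at this volume is 9,730 × £3.71 = £36,098.30.
Subtracting fixed costs: EBIT = £36,098.30 − £11,500 = £24,598.30.
DOL = contribution ÷ EBIT = £36,098.30 ÷ £24,598.30 = 1.4675.
Operating income changes by 1.4675 × +17.2% = +25.2%.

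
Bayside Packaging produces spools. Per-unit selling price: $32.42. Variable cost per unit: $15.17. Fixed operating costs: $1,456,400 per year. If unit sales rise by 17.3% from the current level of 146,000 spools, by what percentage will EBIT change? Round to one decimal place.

+41.0%

Total contribution margin = 146,000 × $17.25 = $2,518,500.00.
Subtracting fixed costs: EBIT = $2,518,500.00 − $1,456,400 = $1,062,100.00.
DOL = contribution ÷ EBIT = $2,518,500.00 ÷ $1,062,100.00 = 2.3712.
So EBIT moves 2.3712 × (+17.3%) = +41.0%.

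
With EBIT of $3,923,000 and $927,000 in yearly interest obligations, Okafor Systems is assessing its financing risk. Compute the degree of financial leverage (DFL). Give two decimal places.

Annual interest charges come to $927,000.00.
Degree of financial leverage = EBIT / (EBIT − interest) = $3,923,000 / $2,996,000.00 = 1.3094.

1.31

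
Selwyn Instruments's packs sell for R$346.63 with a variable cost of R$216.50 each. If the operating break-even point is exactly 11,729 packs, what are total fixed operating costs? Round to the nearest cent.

Contribution margin per unit = R$346.63 − R$216.50 = R$130.13.
Since BE = FC / CM, FC = 11,729 × R$130.13 = R$1,526,294.77.

R$1,526,294.77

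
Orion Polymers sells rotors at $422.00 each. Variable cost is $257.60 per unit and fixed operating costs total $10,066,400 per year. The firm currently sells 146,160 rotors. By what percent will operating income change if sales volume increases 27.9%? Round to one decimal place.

+48.0%

Total contribution margin = 146,160 × $164.40 = $24,028,704.00.
Subtracting fixed costs: EBIT = $24,028,704.00 − $10,066,400 = $13,962,304.00.
Degree of operating leverage = $24,028,704.00 / $13,962,304.00 = 1.7210.
%ΔEBIT = DOL × %ΔSales = 1.7210 × +27.9% = +48.0%.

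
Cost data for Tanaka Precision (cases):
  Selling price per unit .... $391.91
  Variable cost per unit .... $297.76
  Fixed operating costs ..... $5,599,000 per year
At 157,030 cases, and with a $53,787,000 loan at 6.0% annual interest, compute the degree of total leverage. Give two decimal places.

2.48

Contribution at this volume is 157,030 × $94.15 = $14,784,374.50.
Operating income = contribution − fixed costs = $14,784,374.50 − $5,599,000 = $9,185,374.50. Interest = $3,227,220.00, so EBIT − I = $5,958,154.50.
DCL = contribution ÷ (EBIT − I) = $14,784,374.50 ÷ $5,958,154.50 = 2.4814.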